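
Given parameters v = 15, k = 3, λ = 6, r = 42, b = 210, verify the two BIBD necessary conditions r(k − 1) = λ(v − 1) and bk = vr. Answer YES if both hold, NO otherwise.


Condition (i): r(k − 1) = 42·2 = 84; λ(v − 1) = 6·14 = 84. Match? YES.
Condition (ii): bk = 210·3 = 630; vr = 15·42 = 630. Match? YES.
Both conditions hold? YES.

YES


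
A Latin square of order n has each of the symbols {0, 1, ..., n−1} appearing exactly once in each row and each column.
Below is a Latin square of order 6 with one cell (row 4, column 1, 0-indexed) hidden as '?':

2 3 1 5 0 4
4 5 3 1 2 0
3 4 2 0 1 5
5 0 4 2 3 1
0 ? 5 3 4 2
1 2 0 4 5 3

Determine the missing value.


Row 4 contains symbols [0, 2, 3, 4, 5] — missing [1].
Column 1 contains symbols [0, 2, 3, 4, 5] — missing [1].
The missing symbol must appear in both missing sets; intersection = [1].
Therefore the hidden value is 1.

Missing value = 1.


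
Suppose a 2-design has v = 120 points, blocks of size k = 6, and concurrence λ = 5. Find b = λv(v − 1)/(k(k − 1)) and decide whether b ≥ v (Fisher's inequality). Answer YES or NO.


b = λv(v − 1)/(k(k − 1)) = 5·120·119/(6·5) = 71400/30 = 2380.
Compare with v = 120: b ≥ v, so Fisher's inequality holds.

YES


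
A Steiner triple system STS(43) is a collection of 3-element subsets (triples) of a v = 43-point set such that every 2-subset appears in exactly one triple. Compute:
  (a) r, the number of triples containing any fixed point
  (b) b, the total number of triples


An STS(v) is a 2-(v, 3, 1) BIBD: block size k = 3, λ = 1.
Replication: r(k − 1) = λ(v − 1) ⇒ r·2 = 43 − 1 = 42 ⇒ r = 21.
Block count: b = v(v − 1)/6 = 43·42/6 = 1806/6 = 301.
(Check via bk = vr: 301·3 = 903 = 43·21 = 903 ✓.)

r = 21, b = 301.


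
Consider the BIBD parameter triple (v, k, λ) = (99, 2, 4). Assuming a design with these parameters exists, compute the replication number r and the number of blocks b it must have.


Any 2-(v, k, λ) BIBD satisfies two necessary conditions:
  (i)  Each point sits in r blocks, and counting incidences through any fixed point gives r(k − 1) = λ(v − 1), so r = λ(v − 1)/(k − 1).
  (ii) Total incidences bk = vr, so b = vr/k.
Step 1: r = λ(v − 1)/(k − 1) = 4·(99 − 1)/(2 − 1) = 4·98/1 = 392/1 = 392.
Step 2: b = vr/k = 99·392/2 = 38808/2 = 19404.
Check integrality: r = 392 ∈ Z ✓, b = 19404 ∈ Z ✓.
(These identities are necessary conditions: they determine r and b for any design with these parameters, but do not by themselves prove that one exists.)

r = 392, b = 19404.


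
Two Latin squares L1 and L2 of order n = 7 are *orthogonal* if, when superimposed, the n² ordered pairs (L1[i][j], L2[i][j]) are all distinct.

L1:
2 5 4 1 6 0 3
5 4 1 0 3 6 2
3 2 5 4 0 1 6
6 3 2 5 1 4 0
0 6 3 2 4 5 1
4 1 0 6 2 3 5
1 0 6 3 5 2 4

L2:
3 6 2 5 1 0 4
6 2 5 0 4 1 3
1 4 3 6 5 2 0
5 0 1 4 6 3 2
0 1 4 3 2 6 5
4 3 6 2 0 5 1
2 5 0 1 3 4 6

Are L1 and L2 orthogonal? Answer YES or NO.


Form the n² = 49 superimposed pairs (L1[i][j], L2[i][j]), row by row (rows and columns indexed from 0):
row 0: (2,3) (5,6) (4,2) (1,5) (6,1) (0,0) (3,4)
row 1: (5,6) (4,2) (1,5) (0,0) (3,4) (6,1) (2,3)
row 2: (3,1) (2,4) (5,3) (4,6) (0,5) (1,2) (6,0)
row 3: (6,5) (3,0) (2,1) (5,4) (1,6) (4,3) (0,2)
row 4: (0,0) (6,1) (3,4) (2,3) (4,2) (5,6) (1,5)
row 5: (4,4) (1,3) (0,6) (6,2) (2,0) (3,5) (5,1)
row 6: (1,2) (0,5) (6,0) (3,1) (5,3) (2,4) (4,6)
Orthogonality requires all 49 pairs distinct.
But the pair (5,6) repeats: cell (0,1) has L1 = 5, L2 = 6, and cell (1,0) has L1 = 5, L2 = 6.
A repeated pair means some other pair never occurs (only 28 distinct pairs out of 49), so the squares are not orthogonal.
Conclusion: NO.

NO


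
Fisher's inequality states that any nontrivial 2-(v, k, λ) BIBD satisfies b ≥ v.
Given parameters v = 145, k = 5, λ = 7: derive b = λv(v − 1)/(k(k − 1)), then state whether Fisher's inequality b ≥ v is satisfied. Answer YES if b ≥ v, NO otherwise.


b = λv(v − 1)/(k(k − 1)) = 7·145·144/(5·4) = 146160/20 = 7308.
Compare with v = 145: b ≥ v, so Fisher's inequality holds.

YES


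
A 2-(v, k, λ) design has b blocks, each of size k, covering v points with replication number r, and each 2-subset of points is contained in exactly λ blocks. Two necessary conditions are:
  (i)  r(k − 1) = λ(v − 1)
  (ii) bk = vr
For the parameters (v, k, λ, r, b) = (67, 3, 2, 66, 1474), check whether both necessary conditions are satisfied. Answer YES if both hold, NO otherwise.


Condition (i): r(k − 1) = 66·2 = 132; λ(v − 1) = 2·66 = 132. Match? YES.
Condition (ii): bk = 1474·3 = 4422; vr = 67·66 = 4422. Match? YES.
Both conditions hold? YES.

YES


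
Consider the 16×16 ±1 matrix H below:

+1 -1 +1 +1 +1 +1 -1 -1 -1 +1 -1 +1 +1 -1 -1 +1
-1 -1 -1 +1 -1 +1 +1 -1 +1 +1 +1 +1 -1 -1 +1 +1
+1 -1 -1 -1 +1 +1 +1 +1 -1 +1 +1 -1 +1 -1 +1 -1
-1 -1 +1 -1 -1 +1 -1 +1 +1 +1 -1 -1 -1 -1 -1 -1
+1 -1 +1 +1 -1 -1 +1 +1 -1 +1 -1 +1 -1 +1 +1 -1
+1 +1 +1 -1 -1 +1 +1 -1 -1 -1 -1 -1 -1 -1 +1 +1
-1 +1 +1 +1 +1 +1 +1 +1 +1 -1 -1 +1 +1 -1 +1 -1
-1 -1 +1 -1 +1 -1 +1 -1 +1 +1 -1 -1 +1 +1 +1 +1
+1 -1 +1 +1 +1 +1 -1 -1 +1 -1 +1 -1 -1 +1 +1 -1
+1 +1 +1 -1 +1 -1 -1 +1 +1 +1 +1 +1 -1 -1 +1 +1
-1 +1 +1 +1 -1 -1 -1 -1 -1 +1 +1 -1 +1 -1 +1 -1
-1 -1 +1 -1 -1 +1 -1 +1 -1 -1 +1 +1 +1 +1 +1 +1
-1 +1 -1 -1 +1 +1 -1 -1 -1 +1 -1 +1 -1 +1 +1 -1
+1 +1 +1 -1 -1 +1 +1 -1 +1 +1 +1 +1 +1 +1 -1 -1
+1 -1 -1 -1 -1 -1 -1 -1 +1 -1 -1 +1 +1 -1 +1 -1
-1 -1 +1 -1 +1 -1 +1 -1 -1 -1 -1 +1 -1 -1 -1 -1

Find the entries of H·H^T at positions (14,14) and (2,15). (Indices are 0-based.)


Row 2 of H: [1, -1, -1, -1, 1, 1, 1, 1, -1, 1, 1, -1, 1, -1, 1, -1].
Row 14 of H: [1, -1, -1, -1, -1, -1, -1, -1, 1, -1, -1, 1, 1, -1, 1, -1].
Row 15 of H: [-1, -1, 1, -1, 1, -1, 1, -1, -1, -1, -1, 1, -1, -1, -1, -1].
(H·H^T)[14][14] = Σ_j H[14][j]·H[14][j] = (1)² + (-1)² + (-1)² + (-1)² + (-1)² + (-1)² + (-1)² + (-1)² + (1)² + (-1)² + (-1)² + (1)² + (1)² + (-1)² + (1)² + (-1)² = 1 + 1 + 1 + 1 + 1 + 1 + 1 + 1 + 1 + 1 + 1 + 1 + 1 + 1 + 1 + 1 = 16.
(H·H^T)[2][15] = Σ_j H[2][j]·H[15][j] = (1)·(-1) + (-1)·(-1) + (-1)·(1) + (-1)·(-1) + (1)·(1) + (1)·(-1) + (1)·(1) + (1)·(-1) + (-1)·(-1) + (1)·(-1) + (1)·(-1) + (-1)·(1) + (1)·(-1) + (-1)·(-1) + (1)·(-1) + (-1)·(-1) = -1 + 1 + -1 + 1 + 1 + -1 + 1 + -1 + 1 + -1 + -1 + -1 + -1 + 1 + -1 + 1 = -2.
Rows 2 and 15 are not orthogonal (dot product = -2 ≠ 0), so H is not a Hadamard matrix.

(14,14) entry = 16; (2,15) entry = -2.


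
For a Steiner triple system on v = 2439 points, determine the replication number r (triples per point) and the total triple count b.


An STS(v) is a 2-(v, 3, 1) BIBD: block size k = 3, λ = 1.
Replication: r(k − 1) = λ(v − 1) ⇒ r·2 = 2439 − 1 = 2438 ⇒ r = 1219.
Block count: b = v(v − 1)/6 = 2439·2438/6 = 5946282/6 = 991047.

r = 1219, b = 991047.


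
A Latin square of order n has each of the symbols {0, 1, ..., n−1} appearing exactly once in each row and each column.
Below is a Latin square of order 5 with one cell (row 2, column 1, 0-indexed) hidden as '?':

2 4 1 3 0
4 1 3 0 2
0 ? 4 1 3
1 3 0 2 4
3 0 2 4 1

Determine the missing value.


Row 2 contains symbols [0, 1, 3, 4] — missing [2].
Column 1 contains symbols [0, 1, 3, 4] — missing [2].
The missing symbol must appear in both missing sets; intersection = [2].
Therefore the hidden value is 2.

Missing value = 2.


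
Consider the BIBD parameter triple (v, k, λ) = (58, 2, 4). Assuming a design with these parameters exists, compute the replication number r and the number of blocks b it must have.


Any 2-(v, k, λ) BIBD satisfies two necessary conditions:
  (i)  Each point sits in r blocks, and counting incidences through any fixed point gives r(k − 1) = λ(v − 1), so r = λ(v − 1)/(k − 1).
  (ii) Total incidences bk = vr, so b = vr/k.
Step 1: r = λ(v − 1)/(k − 1) = 4·(58 − 1)/(2 − 1) = 4·57/1 = 228/1 = 228.
Step 2: b = vr/k = 58·228/2 = 13224/2 = 6612.
Check integrality: r = 228 ∈ Z ✓, b = 6612 ∈ Z ✓.
(These identities are necessary conditions: they determine r and b for any design with these parameters, but do not by themselves prove that one exists.)

r = 228, b = 6612.


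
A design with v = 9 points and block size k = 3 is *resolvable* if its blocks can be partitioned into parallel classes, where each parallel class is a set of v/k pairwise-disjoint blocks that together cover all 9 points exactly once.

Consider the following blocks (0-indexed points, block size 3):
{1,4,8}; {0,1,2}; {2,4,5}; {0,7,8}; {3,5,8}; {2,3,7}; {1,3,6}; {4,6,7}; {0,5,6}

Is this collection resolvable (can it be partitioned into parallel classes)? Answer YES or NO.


v = 9, block size k = 3, number of blocks = 9.
For resolvability, blocks must partition into parallel classes of size v/k = 3.
Total blocks must therefore be a multiple of 3: 9 = 3·3 + 0 ⇒ divisible ✓.
Greedy packing gives 3 candidate class(es). Each should be a full parallel class (size 3, covers all 9 points).
  Class 1 (3 blocks): {1,4,8}; {2,3,7}; {0,5,6}. Points covered: [0, 1, 2, 3, 4, 5, 6, 7, 8].
  Class 2 (3 blocks): {0,1,2}; {3,5,8}; {4,6,7}. Points covered: [0, 1, 2, 3, 4, 5, 6, 7, 8].
  Class 3 (3 blocks): {2,4,5}; {0,7,8}; {1,3,6}. Points covered: [0, 1, 2, 3, 4, 5, 6, 7, 8].
All classes full (size 3)? YES. All classes cover every point? YES.
Resolvable? YES.

YES


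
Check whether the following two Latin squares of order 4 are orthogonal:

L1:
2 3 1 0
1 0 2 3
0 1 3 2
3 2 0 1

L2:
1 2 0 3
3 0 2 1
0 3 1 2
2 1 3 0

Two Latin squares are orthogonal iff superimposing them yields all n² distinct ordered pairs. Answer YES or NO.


Form the n² = 16 superimposed pairs (L1[i][j], L2[i][j]), row by row (rows and columns indexed from 0):
row 0: (2,1) (3,2) (1,0) (0,3)
row 1: (1,3) (0,0) (2,2) (3,1)
row 2: (0,0) (1,3) (3,1) (2,2)
row 3: (3,2) (2,1) (0,3) (1,0)
Orthogonality requires all 16 pairs distinct.
But the pair (0,0) repeats: cell (1,1) has L1 = 0, L2 = 0, and cell (2,0) has L1 = 0, L2 = 0.
A repeated pair means some other pair never occurs (only 8 distinct pairs out of 16), so the squares are not orthogonal.
Conclusion: NO.

NO


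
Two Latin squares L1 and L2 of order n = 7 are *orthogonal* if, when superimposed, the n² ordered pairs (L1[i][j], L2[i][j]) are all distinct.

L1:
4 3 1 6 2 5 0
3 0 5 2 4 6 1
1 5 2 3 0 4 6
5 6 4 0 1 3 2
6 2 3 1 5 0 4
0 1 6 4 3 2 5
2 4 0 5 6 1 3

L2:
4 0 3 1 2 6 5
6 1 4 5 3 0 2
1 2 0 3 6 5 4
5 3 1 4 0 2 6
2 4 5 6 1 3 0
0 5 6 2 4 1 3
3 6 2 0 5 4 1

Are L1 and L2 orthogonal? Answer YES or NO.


Form the n² = 49 superimposed pairs (L1[i][j], L2[i][j]), row by row (rows and columns indexed from 0):
row 0: (4,4) (3,0) (1,3) (6,1) (2,2) (5,6) (0,5)
row 1: (3,6) (0,1) (5,4) (2,5) (4,3) (6,0) (1,2)
row 2: (1,1) (5,2) (2,0) (3,3) (0,6) (4,5) (6,4)
row 3: (5,5) (6,3) (4,1) (0,4) (1,0) (3,2) (2,6)
row 4: (6,2) (2,4) (3,5) (1,6) (5,1) (0,3) (4,0)
row 5: (0,0) (1,5) (6,6) (4,2) (3,4) (2,1) (5,3)
row 6: (2,3) (4,6) (0,2) (5,0) (6,5) (1,4) (3,1)
Orthogonality requires all 49 pairs distinct.
Check by first coordinate: for each symbol s of L1, list the L2 entries in the n cells where L1 = s; they must all differ.
  L1 = 0: L2 entries (in reading order) 5, 1, 6, 4, 3, 0, 2 — all 7 distinct ✓
  L1 = 1: L2 entries (in reading order) 3, 2, 1, 0, 6, 5, 4 — all 7 distinct ✓
  L1 = 2: L2 entries (in reading order) 2, 5, 0, 6, 4, 1, 3 — all 7 distinct ✓
  L1 = 3: L2 entries (in reading order) 0, 6, 3, 2, 5, 4, 1 — all 7 distinct ✓
  L1 = 4: L2 entries (in reading order) 4, 3, 5, 1, 0, 2, 6 — all 7 distinct ✓
  L1 = 5: L2 entries (in reading order) 6, 4, 2, 5, 1, 3, 0 — all 7 distinct ✓
  L1 = 6: L2 entries (in reading order) 1, 0, 4, 3, 2, 6, 5 — all 7 distinct ✓
Every symbol of L1 meets every symbol of L2 exactly once, so all 49 pairs are distinct (49 of 49).
Conclusion: YES.

YES


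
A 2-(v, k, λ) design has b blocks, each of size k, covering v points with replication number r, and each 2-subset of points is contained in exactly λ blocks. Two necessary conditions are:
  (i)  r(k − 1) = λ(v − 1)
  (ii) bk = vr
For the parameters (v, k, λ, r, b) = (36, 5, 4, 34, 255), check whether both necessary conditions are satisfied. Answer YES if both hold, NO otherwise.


Condition (i): r(k − 1) = 34·4 = 136; λ(v − 1) = 4·35 = 140. Match? NO.
Condition (ii): bk = 255·5 = 1275; vr = 36·34 = 1224. Match? NO.
Both conditions hold? NO.

NO


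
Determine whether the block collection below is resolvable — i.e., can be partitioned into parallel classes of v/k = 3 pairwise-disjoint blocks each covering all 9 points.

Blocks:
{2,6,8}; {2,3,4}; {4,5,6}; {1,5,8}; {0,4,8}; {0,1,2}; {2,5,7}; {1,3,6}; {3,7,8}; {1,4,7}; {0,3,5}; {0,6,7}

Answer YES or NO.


v = 9, block size k = 3, number of blocks = 12.
For resolvability, blocks must partition into parallel classes of size v/k = 3.
Total blocks must therefore be a multiple of 3: 12 = 3·4 + 0 ⇒ divisible ✓.
Greedy packing gives 4 candidate class(es). Each should be a full parallel class (size 3, covers all 9 points).
  Class 1 (3 blocks): {2,6,8}; {1,4,7}; {0,3,5}. Points covered: [0, 1, 2, 3, 4, 5, 6, 7, 8].
  Class 2 (3 blocks): {2,3,4}; {1,5,8}; {0,6,7}. Points covered: [0, 1, 2, 3, 4, 5, 6, 7, 8].
  Class 3 (3 blocks): {4,5,6}; {0,1,2}; {3,7,8}. Points covered: [0, 1, 2, 3, 4, 5, 6, 7, 8].
  Class 4 (3 blocks): {0,4,8}; {2,5,7}; {1,3,6}. Points covered: [0, 1, 2, 3, 4, 5, 6, 7, 8].
All classes full (size 3)? YES. All classes cover every point? YES.
Resolvable? YES.

YES


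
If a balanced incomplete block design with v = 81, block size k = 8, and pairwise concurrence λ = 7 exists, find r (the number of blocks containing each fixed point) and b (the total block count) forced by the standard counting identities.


Any 2-(v, k, λ) BIBD satisfies two necessary conditions:
  (i)  Each point sits in r blocks, and counting incidences through any fixed point gives r(k − 1) = λ(v − 1), so r = λ(v − 1)/(k − 1).
  (ii) Total incidences bk = vr, so b = vr/k.
Step 1: r = λ(v − 1)/(k − 1) = 7·(81 − 1)/(8 − 1) = 7·80/7 = 560/7 = 80.
Step 2: b = vr/k = 81·80/8 = 6480/8 = 810.
Check integrality: r = 80 ∈ Z ✓, b = 810 ∈ Z ✓.
(These identities are necessary conditions: they determine r and b for any design with these parameters, but do not by themselves prove that one exists.)

r = 80, b = 810.


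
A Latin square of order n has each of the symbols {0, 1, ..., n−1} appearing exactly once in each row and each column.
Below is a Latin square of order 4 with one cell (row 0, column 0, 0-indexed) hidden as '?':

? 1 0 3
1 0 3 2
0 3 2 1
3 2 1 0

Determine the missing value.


Row 0 contains symbols [0, 1, 3] — missing [2].
Column 0 contains symbols [0, 1, 3] — missing [2].
The missing symbol must appear in both missing sets; intersection = [2].
Therefore the hidden value is 2.

Missing value = 2.


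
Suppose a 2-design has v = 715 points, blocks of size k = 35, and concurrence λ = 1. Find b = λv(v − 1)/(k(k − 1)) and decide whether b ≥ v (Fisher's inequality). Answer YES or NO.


r = λ(v − 1)/(k − 1) = 1·714/34 = 21.
b = vr/k = 715·21/35 = 429.
Fisher's inequality: b ≥ v ⇔ 429 ≥ 715? NO.

NO


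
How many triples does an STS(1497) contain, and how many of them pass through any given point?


An STS(v) is a 2-(v, 3, 1) BIBD: block size k = 3, λ = 1.
Replication: r(k − 1) = λ(v − 1) ⇒ r·2 = 1497 − 1 = 1496 ⇒ r = 748.
Block count: b = v(v − 1)/6 = 1497·1496/6 = 2239512/6 = 373252.
(Check via bk = vr: 373252·3 = 1119756 = 1497·748 = 1119756 ✓.)

r = 748, b = 373252.


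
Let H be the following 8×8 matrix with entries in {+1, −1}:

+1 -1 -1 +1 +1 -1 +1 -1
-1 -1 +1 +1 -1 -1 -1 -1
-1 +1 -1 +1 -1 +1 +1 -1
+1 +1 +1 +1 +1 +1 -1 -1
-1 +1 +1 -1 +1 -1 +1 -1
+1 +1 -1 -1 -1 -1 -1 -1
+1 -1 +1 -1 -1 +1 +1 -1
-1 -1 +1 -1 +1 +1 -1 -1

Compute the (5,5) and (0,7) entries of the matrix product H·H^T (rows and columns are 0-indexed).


Row 0 of H: [1, -1, -1, 1, 1, -1, 1, -1].
Row 5 of H: [1, 1, -1, -1, -1, -1, -1, -1].
Row 7 of H: [-1, -1, 1, -1, 1, 1, -1, -1].
(H·H^T)[5][5] = Σ_j H[5][j]·H[5][j] = (1)² + (1)² + (-1)² + (-1)² + (-1)² + (-1)² + (-1)² + (-1)² = 1 + 1 + 1 + 1 + 1 + 1 + 1 + 1 = 8.
(H·H^T)[0][7] = Σ_j H[0][j]·H[7][j] = (1)·(-1) + (-1)·(-1) + (-1)·(1) + (1)·(-1) + (1)·(1) + (-1)·(1) + (1)·(-1) + (-1)·(-1) = -1 + 1 + -1 + -1 + 1 + -1 + -1 + 1 = -2.
Rows 0 and 7 are not orthogonal (dot product = -2 ≠ 0), so H is not a Hadamard matrix.

(5,5) entry = 8; (0,7) entry = -2.


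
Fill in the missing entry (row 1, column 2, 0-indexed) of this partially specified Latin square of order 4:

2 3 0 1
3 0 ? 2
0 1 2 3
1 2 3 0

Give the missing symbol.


Row 1 contains symbols [0, 2, 3] — missing [1].
Column 2 contains symbols [0, 2, 3] — missing [1].
The missing symbol must appear in both missing sets; intersection = [1].
Therefore the hidden value is 1.

Missing value = 1.


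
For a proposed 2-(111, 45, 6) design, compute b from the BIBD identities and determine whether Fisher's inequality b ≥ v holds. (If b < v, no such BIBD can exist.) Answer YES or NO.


b = λv(v − 1)/(k(k − 1)) = 6·111·110/(45·44) = 73260/1980 = 37.
Compare with v = 111: b < v, so Fisher's inequality fails.

NO


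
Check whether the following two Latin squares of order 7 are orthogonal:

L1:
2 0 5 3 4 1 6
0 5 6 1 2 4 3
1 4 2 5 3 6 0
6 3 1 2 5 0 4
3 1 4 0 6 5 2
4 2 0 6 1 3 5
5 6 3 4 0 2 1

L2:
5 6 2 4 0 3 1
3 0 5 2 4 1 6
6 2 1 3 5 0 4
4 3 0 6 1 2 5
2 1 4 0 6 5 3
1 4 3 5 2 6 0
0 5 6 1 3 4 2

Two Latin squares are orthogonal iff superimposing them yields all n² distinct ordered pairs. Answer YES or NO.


Form the n² = 49 superimposed pairs (L1[i][j], L2[i][j]), row by row (rows and columns indexed from 0):
row 0: (2,5) (0,6) (5,2) (3,4) (4,0) (1,3) (6,1)
row 1: (0,3) (5,0) (6,5) (1,2) (2,4) (4,1) (3,6)
row 2: (1,6) (4,2) (2,1) (5,3) (3,5) (6,0) (0,4)
row 3: (6,4) (3,3) (1,0) (2,6) (5,1) (0,2) (4,5)
row 4: (3,2) (1,1) (4,4) (0,0) (6,6) (5,5) (2,3)
row 5: (4,1) (2,4) (0,3) (6,5) (1,2) (3,6) (5,0)
row 6: (5,0) (6,5) (3,6) (4,1) (0,3) (2,4) (1,2)
Orthogonality requires all 49 pairs distinct.
But the pair (4,1) repeats: cell (1,5) has L1 = 4, L2 = 1, and cell (5,0) has L1 = 4, L2 = 1.
A repeated pair means some other pair never occurs (only 35 distinct pairs out of 49), so the squares are not orthogonal.
Conclusion: NO.

NO


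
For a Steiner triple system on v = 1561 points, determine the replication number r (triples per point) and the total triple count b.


An STS(v) is a 2-(v, 3, 1) BIBD: block size k = 3, λ = 1.
Replication: r(k − 1) = λ(v − 1) ⇒ r·2 = 1561 − 1 = 1560 ⇒ r = 780.
Block count: b = v(v − 1)/6 = 1561·1560/6 = 2435160/6 = 405860.

r = 780, b = 405860.


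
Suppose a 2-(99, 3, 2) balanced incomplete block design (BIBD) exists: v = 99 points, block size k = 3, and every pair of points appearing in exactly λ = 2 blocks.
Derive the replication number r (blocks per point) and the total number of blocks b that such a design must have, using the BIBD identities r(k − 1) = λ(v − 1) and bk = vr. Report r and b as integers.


Any 2-(v, k, λ) BIBD satisfies two necessary conditions:
  (i)  Each point sits in r blocks, and counting incidences through any fixed point gives r(k − 1) = λ(v − 1), so r = λ(v − 1)/(k − 1).
  (ii) Total incidences bk = vr, so b = vr/k.
Step 1: r = λ(v − 1)/(k − 1) = 2·(99 − 1)/(3 − 1) = 2·98/2 = 196/2 = 98.
Step 2: b = vr/k = 99·98/3 = 9702/3 = 3234.
Check integrality: r = 98 ∈ Z ✓, b = 3234 ∈ Z ✓.
(These identities are necessary conditions: they determine r and b for any design with these parameters, but do not by themselves prove that one exists.)

r = 98, b = 3234.


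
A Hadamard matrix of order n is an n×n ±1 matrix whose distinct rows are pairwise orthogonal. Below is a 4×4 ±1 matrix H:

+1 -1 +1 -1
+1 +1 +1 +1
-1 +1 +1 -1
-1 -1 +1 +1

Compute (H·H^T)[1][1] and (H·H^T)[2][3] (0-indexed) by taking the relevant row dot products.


Row 1 of H: [1, 1, 1, 1].
Row 2 of H: [-1, 1, 1, -1].
Row 3 of H: [-1, -1, 1, 1].
(H·H^T)[1][1] = Σ_j H[1][j]·H[1][j] = (1)² + (1)² + (1)² + (1)² = 1 + 1 + 1 + 1 = 4.
(H·H^T)[2][3] = Σ_j H[2][j]·H[3][j] = (-1)·(-1) + (1)·(-1) + (1)·(1) + (-1)·(1) = 1 + -1 + 1 + -1 = 0.
So rows 2 and 3 are orthogonal; the diagonal entry equals n = 4.

(1,1) entry = 4; (2,3) entry = 0.


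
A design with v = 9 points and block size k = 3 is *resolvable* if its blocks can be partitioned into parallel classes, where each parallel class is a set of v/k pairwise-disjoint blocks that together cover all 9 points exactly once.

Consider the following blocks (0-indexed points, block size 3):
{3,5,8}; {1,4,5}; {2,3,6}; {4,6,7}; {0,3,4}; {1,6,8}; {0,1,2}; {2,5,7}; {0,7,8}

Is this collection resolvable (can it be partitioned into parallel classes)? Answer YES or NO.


v = 9, block size k = 3, number of blocks = 9.
For resolvability, blocks must partition into parallel classes of size v/k = 3.
Total blocks must therefore be a multiple of 3: 9 = 3·3 + 0 ⇒ divisible ✓.
Greedy packing gives 3 candidate class(es). Each should be a full parallel class (size 3, covers all 9 points).
  Class 1 (3 blocks): {3,5,8}; {4,6,7}; {0,1,2}. Points covered: [0, 1, 2, 3, 4, 5, 6, 7, 8].
  Class 2 (3 blocks): {1,4,5}; {2,3,6}; {0,7,8}. Points covered: [0, 1, 2, 3, 4, 5, 6, 7, 8].
  Class 3 (3 blocks): {0,3,4}; {1,6,8}; {2,5,7}. Points covered: [0, 1, 2, 3, 4, 5, 6, 7, 8].
All classes full (size 3)? YES. All classes cover every point? YES.
Resolvable? YES.

YES


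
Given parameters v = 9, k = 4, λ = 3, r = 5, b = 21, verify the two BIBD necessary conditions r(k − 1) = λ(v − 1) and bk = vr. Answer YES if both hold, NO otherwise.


Condition (i): r(k − 1) = 5·3 = 15; λ(v − 1) = 3·8 = 24. Match? NO.
Condition (ii): bk = 21·4 = 84; vr = 9·5 = 45. Match? NO.
Both conditions hold? NO.

NO


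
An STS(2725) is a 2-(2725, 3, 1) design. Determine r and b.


An STS(v) is a 2-(v, 3, 1) BIBD: block size k = 3, λ = 1.
Replication: r(k − 1) = λ(v − 1) ⇒ r·2 = 2725 − 1 = 2724 ⇒ r = 1362.
Block count: b = v(v − 1)/6 = 2725·2724/6 = 7422900/6 = 1237150.

r = 1362, b = 1237150.


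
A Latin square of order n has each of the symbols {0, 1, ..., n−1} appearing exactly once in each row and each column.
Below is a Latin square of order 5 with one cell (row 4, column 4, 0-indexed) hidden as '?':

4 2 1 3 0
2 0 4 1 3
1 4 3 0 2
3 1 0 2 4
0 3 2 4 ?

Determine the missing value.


Row 4 contains symbols [0, 2, 3, 4] — missing [1].
Column 4 contains symbols [0, 2, 3, 4] — missing [1].
The missing symbol must appear in both missing sets; intersection = [1].
Therefore the hidden value is 1.

Missing value = 1.


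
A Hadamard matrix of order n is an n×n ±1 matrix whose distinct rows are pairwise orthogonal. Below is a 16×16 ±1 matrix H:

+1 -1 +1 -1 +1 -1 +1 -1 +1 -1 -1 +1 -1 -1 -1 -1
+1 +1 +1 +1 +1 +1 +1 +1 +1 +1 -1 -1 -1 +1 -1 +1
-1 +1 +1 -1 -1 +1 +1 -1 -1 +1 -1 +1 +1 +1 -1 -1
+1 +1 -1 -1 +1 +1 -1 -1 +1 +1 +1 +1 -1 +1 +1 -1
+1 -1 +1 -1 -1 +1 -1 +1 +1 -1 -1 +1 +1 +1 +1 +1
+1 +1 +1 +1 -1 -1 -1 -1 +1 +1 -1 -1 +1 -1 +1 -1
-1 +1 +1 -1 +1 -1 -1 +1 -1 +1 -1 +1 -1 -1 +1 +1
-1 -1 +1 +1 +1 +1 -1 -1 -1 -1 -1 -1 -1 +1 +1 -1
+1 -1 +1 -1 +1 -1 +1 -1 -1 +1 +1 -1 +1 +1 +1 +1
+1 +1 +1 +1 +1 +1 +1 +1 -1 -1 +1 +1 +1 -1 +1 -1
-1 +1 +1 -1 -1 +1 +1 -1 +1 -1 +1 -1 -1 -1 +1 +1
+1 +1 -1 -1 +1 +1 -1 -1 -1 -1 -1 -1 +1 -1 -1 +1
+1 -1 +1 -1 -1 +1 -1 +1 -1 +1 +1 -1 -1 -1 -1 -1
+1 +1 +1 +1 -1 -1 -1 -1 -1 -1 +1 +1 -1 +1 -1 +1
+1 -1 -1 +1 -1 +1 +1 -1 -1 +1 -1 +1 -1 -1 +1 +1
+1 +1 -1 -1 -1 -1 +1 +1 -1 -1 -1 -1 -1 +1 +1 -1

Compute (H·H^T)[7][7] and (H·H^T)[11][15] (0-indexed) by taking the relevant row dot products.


Row 7 of H: [-1, -1, 1, 1, 1, 1, -1, -1, -1, -1, -1, -1, -1, 1, 1, -1].
Row 11 of H: [1, 1, -1, -1, 1, 1, -1, -1, -1, -1, -1, -1, 1, -1, -1, 1].
Row 15 of H: [1, 1, -1, -1, -1, -1, 1, 1, -1, -1, -1, -1, -1, 1, 1, -1].
(H·H^T)[7][7] = Σ_j H[7][j]·H[7][j] = (-1)² + (-1)² + (1)² + (1)² + (1)² + (1)² + (-1)² + (-1)² + (-1)² + (-1)² + (-1)² + (-1)² + (-1)² + (1)² + (1)² + (-1)² = 1 + 1 + 1 + 1 + 1 + 1 + 1 + 1 + 1 + 1 + 1 + 1 + 1 + 1 + 1 + 1 = 16.
(H·H^T)[11][15] = Σ_j H[11][j]·H[15][j] = (1)·(1) + (1)·(1) + (-1)·(-1) + (-1)·(-1) + (1)·(-1) + (1)·(-1) + (-1)·(1) + (-1)·(1) + (-1)·(-1) + (-1)·(-1) + (-1)·(-1) + (-1)·(-1) + (1)·(-1) + (-1)·(1) + (-1)·(1) + (1)·(-1) = 1 + 1 + 1 + 1 + -1 + -1 + -1 + -1 + 1 + 1 + 1 + 1 + -1 + -1 + -1 + -1 = 0.
So rows 11 and 15 are orthogonal; the diagonal entry equals n = 16.

(7,7) entry = 16; (11,15) entry = 0.


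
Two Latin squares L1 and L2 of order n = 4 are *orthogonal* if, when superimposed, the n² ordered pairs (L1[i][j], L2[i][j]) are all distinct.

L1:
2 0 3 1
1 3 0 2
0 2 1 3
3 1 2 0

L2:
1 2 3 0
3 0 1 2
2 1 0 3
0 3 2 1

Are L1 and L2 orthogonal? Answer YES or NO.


Form the n² = 16 superimposed pairs (L1[i][j], L2[i][j]), row by row (rows and columns indexed from 0):
row 0: (2,1) (0,2) (3,3) (1,0)
row 1: (1,3) (3,0) (0,1) (2,2)
row 2: (0,2) (2,1) (1,0) (3,3)
row 3: (3,0) (1,3) (2,2) (0,1)
Orthogonality requires all 16 pairs distinct.
But the pair (0,2) repeats: cell (0,1) has L1 = 0, L2 = 2, and cell (2,0) has L1 = 0, L2 = 2.
A repeated pair means some other pair never occurs (only 8 distinct pairs out of 16), so the squares are not orthogonal.
Conclusion: NO.

NO


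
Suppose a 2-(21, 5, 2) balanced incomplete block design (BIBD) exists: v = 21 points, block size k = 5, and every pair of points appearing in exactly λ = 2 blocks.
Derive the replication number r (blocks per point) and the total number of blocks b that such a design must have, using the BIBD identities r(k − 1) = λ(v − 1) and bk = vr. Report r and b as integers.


Any 2-(v, k, λ) BIBD satisfies two necessary conditions:
  (i)  Each point sits in r blocks, and counting incidences through any fixed point gives r(k − 1) = λ(v − 1), so r = λ(v − 1)/(k − 1).
  (ii) Total incidences bk = vr, so b = vr/k.
Step 1: r = λ(v − 1)/(k − 1) = 2·(21 − 1)/(5 − 1) = 2·20/4 = 40/4 = 10.
Step 2: b = vr/k = 21·10/5 = 210/5 = 42.
Check integrality: r = 10 ∈ Z ✓, b = 42 ∈ Z ✓.
(These identities are necessary conditions: they determine r and b for any design with these parameters, but do not by themselves prove that one exists.)

r = 10, b = 42.


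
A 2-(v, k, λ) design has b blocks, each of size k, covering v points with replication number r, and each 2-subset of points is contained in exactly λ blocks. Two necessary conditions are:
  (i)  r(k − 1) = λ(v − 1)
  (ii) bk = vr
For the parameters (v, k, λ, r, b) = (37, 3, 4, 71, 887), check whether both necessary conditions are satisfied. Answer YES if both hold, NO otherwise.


Condition (i): r(k − 1) = 71·2 = 142; λ(v − 1) = 4·36 = 144. Match? NO.
Condition (ii): bk = 887·3 = 2661; vr = 37·71 = 2627. Match? NO.
Both conditions hold? NO.

NO


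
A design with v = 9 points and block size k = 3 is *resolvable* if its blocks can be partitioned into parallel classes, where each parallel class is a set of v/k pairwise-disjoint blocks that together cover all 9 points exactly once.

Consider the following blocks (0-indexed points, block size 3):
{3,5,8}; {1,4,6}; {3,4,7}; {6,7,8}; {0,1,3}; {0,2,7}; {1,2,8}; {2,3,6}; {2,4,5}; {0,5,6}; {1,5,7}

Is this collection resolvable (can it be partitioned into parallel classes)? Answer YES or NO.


v = 9, block size k = 3, number of blocks = 11.
For resolvability, blocks must partition into parallel classes of size v/k = 3.
Total blocks must therefore be a multiple of 3: 11 = 3·3 + 2 ⇒ not divisible ✗.
Resolvable? NO.

NO


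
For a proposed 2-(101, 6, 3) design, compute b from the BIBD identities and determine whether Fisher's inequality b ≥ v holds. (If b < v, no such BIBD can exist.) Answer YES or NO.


r = λ(v − 1)/(k − 1) = 3·100/5 = 60.
b = vr/k = 101·60/6 = 1010.
Fisher's inequality: b ≥ v ⇔ 1010 ≥ 101? YES.

YES


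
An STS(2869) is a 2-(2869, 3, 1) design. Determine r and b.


An STS(v) is a 2-(v, 3, 1) BIBD: block size k = 3, λ = 1.
Replication: r(k − 1) = λ(v − 1) ⇒ r·2 = 2869 − 1 = 2868 ⇒ r = 1434.
Block count: b = v(v − 1)/6 = 2869·2868/6 = 8228292/6 = 1371382.

r = 1434, b = 1371382.


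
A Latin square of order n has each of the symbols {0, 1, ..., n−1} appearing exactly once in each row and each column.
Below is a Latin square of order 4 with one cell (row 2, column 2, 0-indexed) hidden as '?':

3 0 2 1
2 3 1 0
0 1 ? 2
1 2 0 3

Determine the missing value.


Row 2 contains symbols [0, 1, 2] — missing [3].
Column 2 contains symbols [0, 1, 2] — missing [3].
The missing symbol must appear in both missing sets; intersection = [3].
Therefore the hidden value is 3.

Missing value = 3.


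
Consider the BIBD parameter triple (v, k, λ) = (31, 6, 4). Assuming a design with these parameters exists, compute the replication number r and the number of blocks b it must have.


Any 2-(v, k, λ) BIBD satisfies two necessary conditions:
  (i)  Each point sits in r blocks, and counting incidences through any fixed point gives r(k − 1) = λ(v − 1), so r = λ(v − 1)/(k − 1).
  (ii) Total incidences bk = vr, so b = vr/k.
Step 1: r = λ(v − 1)/(k − 1) = 4·(31 − 1)/(6 − 1) = 4·30/5 = 120/5 = 24.
Step 2: b = vr/k = 31·24/6 = 744/6 = 124.
Check integrality: r = 24 ∈ Z ✓, b = 124 ∈ Z ✓.
(These identities are necessary conditions: they determine r and b for any design with these parameters, but do not by themselves prove that one exists.)

r = 24, b = 124.


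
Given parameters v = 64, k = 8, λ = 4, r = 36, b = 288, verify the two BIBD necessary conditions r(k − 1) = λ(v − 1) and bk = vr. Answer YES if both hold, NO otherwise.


Condition (i): r(k − 1) = 36·7 = 252; λ(v − 1) = 4·63 = 252. Match? YES.
Condition (ii): bk = 288·8 = 2304; vr = 64·36 = 2304. Match? YES.
Both conditions hold? YES.

YES


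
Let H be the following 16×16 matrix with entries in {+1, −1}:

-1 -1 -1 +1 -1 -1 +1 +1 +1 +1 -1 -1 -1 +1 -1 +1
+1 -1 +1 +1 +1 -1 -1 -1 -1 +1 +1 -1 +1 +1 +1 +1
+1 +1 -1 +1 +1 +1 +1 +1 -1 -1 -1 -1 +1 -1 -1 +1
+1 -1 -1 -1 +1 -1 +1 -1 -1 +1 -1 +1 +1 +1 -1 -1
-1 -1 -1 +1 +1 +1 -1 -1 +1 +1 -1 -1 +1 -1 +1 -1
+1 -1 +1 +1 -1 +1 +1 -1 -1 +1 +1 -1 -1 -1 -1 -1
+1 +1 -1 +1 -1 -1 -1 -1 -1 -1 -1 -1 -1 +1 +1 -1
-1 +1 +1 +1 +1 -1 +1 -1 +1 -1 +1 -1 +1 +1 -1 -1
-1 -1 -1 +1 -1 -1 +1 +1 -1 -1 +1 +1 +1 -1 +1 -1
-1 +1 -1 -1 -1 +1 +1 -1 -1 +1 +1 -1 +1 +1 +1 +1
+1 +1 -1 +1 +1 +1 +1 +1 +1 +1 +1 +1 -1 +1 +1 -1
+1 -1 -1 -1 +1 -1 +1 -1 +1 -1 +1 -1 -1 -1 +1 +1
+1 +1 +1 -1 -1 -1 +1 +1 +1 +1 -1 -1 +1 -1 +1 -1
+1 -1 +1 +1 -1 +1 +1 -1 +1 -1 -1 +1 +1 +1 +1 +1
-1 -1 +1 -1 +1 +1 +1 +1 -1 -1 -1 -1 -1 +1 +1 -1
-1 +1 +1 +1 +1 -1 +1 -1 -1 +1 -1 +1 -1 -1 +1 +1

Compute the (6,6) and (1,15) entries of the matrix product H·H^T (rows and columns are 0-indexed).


Row 1 of H: [1, -1, 1, 1, 1, -1, -1, -1, -1, 1, 1, -1, 1, 1, 1, 1].
Row 6 of H: [1, 1, -1, 1, -1, -1, -1, -1, -1, -1, -1, -1, -1, 1, 1, -1].
Row 15 of H: [-1, 1, 1, 1, 1, -1, 1, -1, -1, 1, -1, 1, -1, -1, 1, 1].
(H·H^T)[6][6] = Σ_j H[6][j]·H[6][j] = (1)² + (1)² + (-1)² + (1)² + (-1)² + (-1)² + (-1)² + (-1)² + (-1)² + (-1)² + (-1)² + (-1)² + (-1)² + (1)² + (1)² + (-1)² = 1 + 1 + 1 + 1 + 1 + 1 + 1 + 1 + 1 + 1 + 1 + 1 + 1 + 1 + 1 + 1 = 16.
(H·H^T)[1][15] = Σ_j H[1][j]·H[15][j] = (1)·(-1) + (-1)·(1) + (1)·(1) + (1)·(1) + (1)·(1) + (-1)·(-1) + (-1)·(1) + (-1)·(-1) + (-1)·(-1) + (1)·(1) + (1)·(-1) + (-1)·(1) + (1)·(-1) + (1)·(-1) + (1)·(1) + (1)·(1) = -1 + -1 + 1 + 1 + 1 + 1 + -1 + 1 + 1 + 1 + -1 + -1 + -1 + -1 + 1 + 1 = 2.
Rows 1 and 15 are not orthogonal (dot product = 2 ≠ 0), so H is not a Hadamard matrix.

(6,6) entry = 16; (1,15) entry = 2.


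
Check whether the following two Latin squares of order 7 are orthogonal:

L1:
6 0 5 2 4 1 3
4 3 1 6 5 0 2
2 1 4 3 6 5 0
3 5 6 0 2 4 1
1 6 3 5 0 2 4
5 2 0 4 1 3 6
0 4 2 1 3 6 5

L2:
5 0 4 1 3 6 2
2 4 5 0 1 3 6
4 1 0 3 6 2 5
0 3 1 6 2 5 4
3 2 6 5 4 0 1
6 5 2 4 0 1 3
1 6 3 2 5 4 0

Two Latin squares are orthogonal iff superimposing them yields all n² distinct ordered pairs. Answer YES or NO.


Form the n² = 49 superimposed pairs (L1[i][j], L2[i][j]), row by row (rows and columns indexed from 0):
row 0: (6,5) (0,0) (5,4) (2,1) (4,3) (1,6) (3,2)
row 1: (4,2) (3,4) (1,5) (6,0) (5,1) (0,3) (2,6)
row 2: (2,4) (1,1) (4,0) (3,3) (6,6) (5,2) (0,5)
row 3: (3,0) (5,3) (6,1) (0,6) (2,2) (4,5) (1,4)
row 4: (1,3) (6,2) (3,6) (5,5) (0,4) (2,0) (4,1)
row 5: (5,6) (2,5) (0,2) (4,4) (1,0) (3,1) (6,3)
row 6: (0,1) (4,6) (2,3) (1,2) (3,5) (6,4) (5,0)
Orthogonality requires all 49 pairs distinct.
Check by first coordinate: for each symbol s of L1, list the L2 entries in the n cells where L1 = s; they must all differ.
  L1 = 0: L2 entries (in reading order) 0, 3, 5, 6, 4, 2, 1 — all 7 distinct ✓
  L1 = 1: L2 entries (in reading order) 6, 5, 1, 4, 3, 0, 2 — all 7 distinct ✓
  L1 = 2: L2 entries (in reading order) 1, 6, 4, 2, 0, 5, 3 — all 7 distinct ✓
  L1 = 3: L2 entries (in reading order) 2, 4, 3, 0, 6, 1, 5 — all 7 distinct ✓
  L1 = 4: L2 entries (in reading order) 3, 2, 0, 5, 1, 4, 6 — all 7 distinct ✓
  L1 = 5: L2 entries (in reading order) 4, 1, 2, 3, 5, 6, 0 — all 7 distinct ✓
  L1 = 6: L2 entries (in reading order) 5, 0, 6, 1, 2, 3, 4 — all 7 distinct ✓
Every symbol of L1 meets every symbol of L2 exactly once, so all 49 pairs are distinct (49 of 49).
Conclusion: YES.

YES


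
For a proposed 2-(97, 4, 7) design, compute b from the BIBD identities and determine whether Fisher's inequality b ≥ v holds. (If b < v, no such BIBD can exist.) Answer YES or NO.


r = λ(v − 1)/(k − 1) = 7·96/3 = 224.
b = vr/k = 97·224/4 = 5432.
Fisher's inequality: b ≥ v ⇔ 5432 ≥ 97? YES.

YES


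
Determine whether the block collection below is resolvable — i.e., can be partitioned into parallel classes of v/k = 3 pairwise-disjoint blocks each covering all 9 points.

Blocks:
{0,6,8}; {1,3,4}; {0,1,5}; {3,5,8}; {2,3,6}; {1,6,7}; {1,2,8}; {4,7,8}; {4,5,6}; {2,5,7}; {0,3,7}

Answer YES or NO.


v = 9, block size k = 3, number of blocks = 11.
For resolvability, blocks must partition into parallel classes of size v/k = 3.
Total blocks must therefore be a multiple of 3: 11 = 3·3 + 2 ⇒ not divisible ✗.
Resolvable? NO.

NO


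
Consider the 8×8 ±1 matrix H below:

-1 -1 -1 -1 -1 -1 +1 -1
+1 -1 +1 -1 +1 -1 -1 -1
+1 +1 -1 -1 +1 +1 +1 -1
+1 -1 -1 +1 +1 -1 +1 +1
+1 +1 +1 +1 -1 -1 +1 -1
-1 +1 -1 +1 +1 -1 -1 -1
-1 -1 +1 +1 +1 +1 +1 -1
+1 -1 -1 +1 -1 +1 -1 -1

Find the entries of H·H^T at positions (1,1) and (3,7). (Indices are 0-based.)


Row 1 of H: [1, -1, 1, -1, 1, -1, -1, -1].
Row 3 of H: [1, -1, -1, 1, 1, -1, 1, 1].
Row 7 of H: [1, -1, -1, 1, -1, 1, -1, -1].
(H·H^T)[1][1] = Σ_j H[1][j]·H[1][j] = (1)² + (-1)² + (1)² + (-1)² + (1)² + (-1)² + (-1)² + (-1)² = 1 + 1 + 1 + 1 + 1 + 1 + 1 + 1 = 8.
(H·H^T)[3][7] = Σ_j H[3][j]·H[7][j] = (1)·(1) + (-1)·(-1) + (-1)·(-1) + (1)·(1) + (1)·(-1) + (-1)·(1) + (1)·(-1) + (1)·(-1) = 1 + 1 + 1 + 1 + -1 + -1 + -1 + -1 = 0.
So rows 3 and 7 are orthogonal; the diagonal entry equals n = 8.

(1,1) entry = 8; (3,7) entry = 0.


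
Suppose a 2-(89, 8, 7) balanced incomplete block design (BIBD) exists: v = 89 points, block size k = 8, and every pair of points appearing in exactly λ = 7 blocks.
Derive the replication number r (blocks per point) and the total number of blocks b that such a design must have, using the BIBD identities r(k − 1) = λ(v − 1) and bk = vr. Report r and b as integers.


Any 2-(v, k, λ) BIBD satisfies two necessary conditions:
  (i)  Each point sits in r blocks, and counting incidences through any fixed point gives r(k − 1) = λ(v − 1), so r = λ(v − 1)/(k − 1).
  (ii) Total incidences bk = vr, so b = vr/k.
Step 1: r = λ(v − 1)/(k − 1) = 7·(89 − 1)/(8 − 1) = 7·88/7 = 616/7 = 88.
Step 2: b = vr/k = 89·88/8 = 7832/8 = 979.
Check integrality: r = 88 ∈ Z ✓, b = 979 ∈ Z ✓.
(These identities are necessary conditions: they determine r and b for any design with these parameters, but do not by themselves prove that one exists.)

r = 88, b = 979.


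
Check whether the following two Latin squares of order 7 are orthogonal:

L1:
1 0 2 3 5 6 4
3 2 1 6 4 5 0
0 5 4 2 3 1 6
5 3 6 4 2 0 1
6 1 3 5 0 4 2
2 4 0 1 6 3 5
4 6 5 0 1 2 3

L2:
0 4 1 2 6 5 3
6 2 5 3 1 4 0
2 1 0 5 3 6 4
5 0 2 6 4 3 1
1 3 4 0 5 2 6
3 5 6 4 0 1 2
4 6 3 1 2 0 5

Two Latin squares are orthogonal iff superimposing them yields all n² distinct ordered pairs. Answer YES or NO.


Form the n² = 49 superimposed pairs (L1[i][j], L2[i][j]), row by row (rows and columns indexed from 0):
row 0: (1,0) (0,4) (2,1) (3,2) (5,6) (6,5) (4,3)
row 1: (3,6) (2,2) (1,5) (6,3) (4,1) (5,4) (0,0)
row 2: (0,2) (5,1) (4,0) (2,5) (3,3) (1,6) (6,4)
row 3: (5,5) (3,0) (6,2) (4,6) (2,4) (0,3) (1,1)
row 4: (6,1) (1,3) (3,4) (5,0) (0,5) (4,2) (2,6)
row 5: (2,3) (4,5) (0,6) (1,4) (6,0) (3,1) (5,2)
row 6: (4,4) (6,6) (5,3) (0,1) (1,2) (2,0) (3,5)
Orthogonality requires all 49 pairs distinct.
Check by first coordinate: for each symbol s of L1, list the L2 entries in the n cells where L1 = s; they must all differ.
  L1 = 0: L2 entries (in reading order) 4, 0, 2, 3, 5, 6, 1 — all 7 distinct ✓
  L1 = 1: L2 entries (in reading order) 0, 5, 6, 1, 3, 4, 2 — all 7 distinct ✓
  L1 = 2: L2 entries (in reading order) 1, 2, 5, 4, 6, 3, 0 — all 7 distinct ✓
  L1 = 3: L2 entries (in reading order) 2, 6, 3, 0, 4, 1, 5 — all 7 distinct ✓
  L1 = 4: L2 entries (in reading order) 3, 1, 0, 6, 2, 5, 4 — all 7 distinct ✓
  L1 = 5: L2 entries (in reading order) 6, 4, 1, 5, 0, 2, 3 — all 7 distinct ✓
  L1 = 6: L2 entries (in reading order) 5, 3, 4, 2, 1, 0, 6 — all 7 distinct ✓
Every symbol of L1 meets every symbol of L2 exactly once, so all 49 pairs are distinct (49 of 49).
Conclusion: YES.

YES


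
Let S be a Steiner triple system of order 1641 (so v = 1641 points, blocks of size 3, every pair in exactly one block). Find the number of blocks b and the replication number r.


An STS(v) is a 2-(v, 3, 1) BIBD: block size k = 3, λ = 1.
Replication: r(k − 1) = λ(v − 1) ⇒ r·2 = 1641 − 1 = 1640 ⇒ r = 820.
Block count: b = v(v − 1)/6 = 1641·1640/6 = 2691240/6 = 448540.
(Check via bk = vr: 448540·3 = 1345620 = 1641·820 = 1345620 ✓.)

r = 820, b = 448540.


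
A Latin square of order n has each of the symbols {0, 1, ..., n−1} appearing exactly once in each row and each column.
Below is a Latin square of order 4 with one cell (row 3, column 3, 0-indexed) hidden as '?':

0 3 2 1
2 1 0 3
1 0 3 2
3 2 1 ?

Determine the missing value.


Row 3 contains symbols [1, 2, 3] — missing [0].
Column 3 contains symbols [1, 2, 3] — missing [0].
The missing symbol must appear in both missing sets; intersection = [0].
Therefore the hidden value is 0.

Missing value = 0.


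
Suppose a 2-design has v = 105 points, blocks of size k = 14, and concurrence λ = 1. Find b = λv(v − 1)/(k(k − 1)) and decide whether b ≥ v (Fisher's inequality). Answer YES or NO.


r = λ(v − 1)/(k − 1) = 1·104/13 = 8.
b = vr/k = 105·8/14 = 60.
Fisher's inequality: b ≥ v ⇔ 60 ≥ 105? NO.

NO


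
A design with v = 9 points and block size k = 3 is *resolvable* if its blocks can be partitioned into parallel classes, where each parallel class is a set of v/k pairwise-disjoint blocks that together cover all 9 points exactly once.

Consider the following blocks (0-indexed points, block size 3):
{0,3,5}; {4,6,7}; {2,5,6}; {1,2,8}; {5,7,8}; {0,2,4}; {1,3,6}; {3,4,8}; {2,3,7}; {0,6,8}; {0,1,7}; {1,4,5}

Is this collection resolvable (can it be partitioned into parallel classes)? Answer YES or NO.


v = 9, block size k = 3, number of blocks = 12.
For resolvability, blocks must partition into parallel classes of size v/k = 3.
Total blocks must therefore be a multiple of 3: 12 = 3·4 + 0 ⇒ divisible ✓.
Greedy packing gives 4 candidate class(es). Each should be a full parallel class (size 3, covers all 9 points).
  Class 1 (3 blocks): {0,3,5}; {4,6,7}; {1,2,8}. Points covered: [0, 1, 2, 3, 4, 5, 6, 7, 8].
  Class 2 (3 blocks): {2,5,6}; {3,4,8}; {0,1,7}. Points covered: [0, 1, 2, 3, 4, 5, 6, 7, 8].
  Class 3 (3 blocks): {5,7,8}; {0,2,4}; {1,3,6}. Points covered: [0, 1, 2, 3, 4, 5, 6, 7, 8].
  Class 4 (3 blocks): {2,3,7}; {0,6,8}; {1,4,5}. Points covered: [0, 1, 2, 3, 4, 5, 6, 7, 8].
All classes full (size 3)? YES. All classes cover every point? YES.
Resolvable? YES.

YES
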